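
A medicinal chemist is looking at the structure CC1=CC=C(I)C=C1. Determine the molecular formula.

C7H7I

Walk through each heavy atom and fill implicit hydrogens from standard valence (C 4, N 3, O 2, S 2, halogen 1):
  atom 1: C, bond orders sum to 1 (valence 4) → 3 H
  atom 2: C, bond orders sum to 4 (valence 4) → 0 H
  atom 3: C, bond orders sum to 3 (valence 4) → 1 H
  atom 4: C, bond orders sum to 3 (valence 4) → 1 H
  atom 5: C, bond orders sum to 4 (valence 4) → 0 H
  atom 6: I (halogen, monovalent) → 0 H
  atom 7: C, bond orders sum to 3 (valence 4) → 1 H
  atom 8: C, bond orders sum to 3 (valence 4) → 1 H
Totals → C:7, H:7, I:1.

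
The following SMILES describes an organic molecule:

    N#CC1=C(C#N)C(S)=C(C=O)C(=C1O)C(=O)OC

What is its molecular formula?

C11H6N2O4S

Walk through each heavy atom and fill implicit hydrogens from standard valence (C 4, N 3, O 2, S 2, halogen 1):
  atom 1: N, bond orders sum to 3 (valence 3) → 0 H
  atom 2: C, bond orders sum to 4 (valence 4) → 0 H
  atom 3: C, bond orders sum to 4 (valence 4) → 0 H
  atom 4: C, bond orders sum to 4 (valence 4) → 0 H
  atom 5: C, bond orders sum to 4 (valence 4) → 0 H
  atom 6: N, bond orders sum to 3 (valence 3) → 0 H
  atom 7: C, bond orders sum to 4 (valence 4) → 0 H
  atom 8: S, bond orders sum to 1 (valence 2) → 1 H
  atom 9: C, bond orders sum to 4 (valence 4) → 0 H
  atom 10: C, bond orders sum to 3 (valence 4) → 1 H
  atom 11: O, bond orders sum to 2 (valence 2) → 0 H
  atom 12: C, bond orders sum to 4 (valence 4) → 0 H
  atom 13: C, bond orders sum to 4 (valence 4) → 0 H
  atom 14: O, bond orders sum to 1 (valence 2) → 1 H
  atom 15: C, bond orders sum to 4 (valence 4) → 0 H
  atom 16: O, bond orders sum to 2 (valence 2) → 0 H
  atom 17: O, bond orders sum to 2 (valence 2) → 0 H
  atom 18: C, bond orders sum to 1 (valence 4) → 3 H
Totals → C:11, H:6, N:2, O:4, S:1.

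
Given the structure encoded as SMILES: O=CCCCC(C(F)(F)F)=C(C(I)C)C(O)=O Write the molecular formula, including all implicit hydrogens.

Walk through each heavy atom and fill implicit hydrogens from standard valence (C 4, N 3, O 2, S 2, halogen 1):
  atom 1: O, bond orders sum to 2 (valence 2) → 0 H
  atom 2: C, bond orders sum to 3 (valence 4) → 1 H
  atom 3: C, bond orders sum to 2 (valence 4) → 2 H
  atom 4: C, bond orders sum to 2 (valence 4) → 2 H
  atom 5: C, bond orders sum to 2 (valence 4) → 2 H
  atom 6: C, bond orders sum to 4 (valence 4) → 0 H
  atom 7: C, bond orders sum to 4 (valence 4) → 0 H
  atom 8: F (halogen, monovalent) → 0 H
  atom 9: F (halogen, monovalent) → 0 H
  atom 10: F (halogen, monovalent) → 0 H
  atom 11: C, bond orders sum to 4 (valence 4) → 0 H
  atom 12: C, bond orders sum to 3 (valence 4) → 1 H
  atom 13: I (halogen, monovalent) → 0 H
  atom 14: C, bond orders sum to 1 (valence 4) → 3 H
  atom 15: C, bond orders sum to 4 (valence 4) → 0 H
  atom 16: O, bond orders sum to 1 (valence 2) → 1 H
  atom 17: O, bond orders sum to 2 (valence 2) → 0 H
Totals → C:10, H:12, F:3, I:1, O:3.

C10H12F3IO3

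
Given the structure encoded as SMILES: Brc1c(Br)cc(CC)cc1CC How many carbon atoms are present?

10

Count every carbon token in the SMILES (each C, including those in ring-closure positions and inside branches).
Carbon count: 10.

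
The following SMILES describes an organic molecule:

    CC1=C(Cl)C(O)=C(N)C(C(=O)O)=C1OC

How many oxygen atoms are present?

Scan the SMILES for O atoms (remember two-letter symbols like Cl and Br are single atoms).
Oxygen count: 4.

4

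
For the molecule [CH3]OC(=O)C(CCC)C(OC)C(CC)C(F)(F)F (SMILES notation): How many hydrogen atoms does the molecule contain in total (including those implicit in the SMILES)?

21

Walk through each heavy atom and fill implicit hydrogens from standard valence (C 4, N 3, O 2, S 2, halogen 1):
  atom 1: C with explicit H count 3
  atom 2: O, bond orders sum to 2 (valence 2) → 0 H
  atom 3: C, bond orders sum to 4 (valence 4) → 0 H
  atom 4: O, bond orders sum to 2 (valence 2) → 0 H
  atom 5: C, bond orders sum to 3 (valence 4) → 1 H
  atom 6: C, bond orders sum to 2 (valence 4) → 2 H
  atom 7: C, bond orders sum to 2 (valence 4) → 2 H
  atom 8: C, bond orders sum to 1 (valence 4) → 3 H
  atom 9: C, bond orders sum to 3 (valence 4) → 1 H
  atom 10: O, bond orders sum to 2 (valence 2) → 0 H
  atom 11: C, bond orders sum to 1 (valence 4) → 3 H
  atom 12: C, bond orders sum to 3 (valence 4) → 1 H
  atom 13: C, bond orders sum to 2 (valence 4) → 2 H
  atom 14: C, bond orders sum to 1 (valence 4) → 3 H
  atom 15: C, bond orders sum to 4 (valence 4) → 0 H
  atom 16: F (halogen, monovalent) → 0 H
  atom 17: F (halogen, monovalent) → 0 H
  atom 18: F (halogen, monovalent) → 0 H
Total hydrogens: 21.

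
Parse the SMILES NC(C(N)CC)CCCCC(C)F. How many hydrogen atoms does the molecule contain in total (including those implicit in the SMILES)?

23

Walk through each heavy atom and fill implicit hydrogens from standard valence (C 4, N 3, O 2, S 2, halogen 1):
  atom 1: N, bond orders sum to 1 (valence 3) → 2 H
  atom 2: C, bond orders sum to 3 (valence 4) → 1 H
  atom 3: C, bond orders sum to 3 (valence 4) → 1 H
  atom 4: N, bond orders sum to 1 (valence 3) → 2 H
  atom 5: C, bond orders sum to 2 (valence 4) → 2 H
  atom 6: C, bond orders sum to 1 (valence 4) → 3 H
  atom 7: C, bond orders sum to 2 (valence 4) → 2 H
  atom 8: C, bond orders sum to 2 (valence 4) → 2 H
  atom 9: C, bond orders sum to 2 (valence 4) → 2 H
  atom 10: C, bond orders sum to 2 (valence 4) → 2 H
  atom 11: C, bond orders sum to 3 (valence 4) → 1 H
  atom 12: C, bond orders sum to 1 (valence 4) → 3 H
  atom 13: F (halogen, monovalent) → 0 H
Total hydrogens: 23.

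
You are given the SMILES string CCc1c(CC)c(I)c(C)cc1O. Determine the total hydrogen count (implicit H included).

Walk through each heavy atom and fill implicit hydrogens from standard valence (C 4, N 3, O 2, S 2, halogen 1); for lowercase aromatic atoms, an aromatic c carries 1 H when it has two neighbours and 0 H with three, and aromatic n carries 0 H:
  atom 1: C, bond orders sum to 1 (valence 4) → 3 H
  atom 2: C, bond orders sum to 2 (valence 4) → 2 H
  atom 3: aromatic c, 3 neighbours → 0 H
  atom 4: aromatic c, 3 neighbours → 0 H
  atom 5: C, bond orders sum to 2 (valence 4) → 2 H
  atom 6: C, bond orders sum to 1 (valence 4) → 3 H
  atom 7: aromatic c, 3 neighbours → 0 H
  atom 8: I (halogen, monovalent) → 0 H
  atom 9: aromatic c, 3 neighbours → 0 H
  atom 10: C, bond orders sum to 1 (valence 4) → 3 H
  atom 11: aromatic c, 2 neighbours → 1 H
  atom 12: aromatic c, 3 neighbours → 0 H
  atom 13: O, bond orders sum to 1 (valence 2) → 1 H
Total hydrogens: 15.

15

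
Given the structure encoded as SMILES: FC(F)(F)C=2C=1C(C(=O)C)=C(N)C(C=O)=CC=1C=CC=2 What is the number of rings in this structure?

2

In SMILES, each pair of matching ring-closure digits denotes one ring-closing bond; the number of such bonds equals the number of independent rings.
Ring-closure bonds here: 2.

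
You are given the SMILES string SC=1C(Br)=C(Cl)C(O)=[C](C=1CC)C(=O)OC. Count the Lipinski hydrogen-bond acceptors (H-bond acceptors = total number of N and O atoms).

N atoms: 0; O atoms: 3.
Lipinski HBA = 0 + 3 = 3.

3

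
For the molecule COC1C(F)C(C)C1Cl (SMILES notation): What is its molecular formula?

Walk through each heavy atom and fill implicit hydrogens from standard valence (C 4, N 3, O 2, S 2, halogen 1):
  atom 1: C, bond orders sum to 1 (valence 4) → 3 H
  atom 2: O, bond orders sum to 2 (valence 2) → 0 H
  atom 3: C, bond orders sum to 3 (valence 4) → 1 H
  atom 4: C, bond orders sum to 3 (valence 4) → 1 H
  atom 5: F (halogen, monovalent) → 0 H
  atom 6: C, bond orders sum to 3 (valence 4) → 1 H
  atom 7: C, bond orders sum to 1 (valence 4) → 3 H
  atom 8: C, bond orders sum to 3 (valence 4) → 1 H
  atom 9: Cl (halogen, monovalent) → 0 H
Totals → C:6, H:10, Cl:1, F:1, O:1.
In Hill order: C6H10ClFO.

C6H10ClFO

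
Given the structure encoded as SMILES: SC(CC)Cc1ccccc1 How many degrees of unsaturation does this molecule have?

4

Molecular formula: C10H14S.
DoU = (2C + 2 + N − H − X) / 2, where X is the halogen count and O/S are ignored.
    = (2·10 + 2 + 0 − 14 − 0) / 2 = 8 / 2 = 4.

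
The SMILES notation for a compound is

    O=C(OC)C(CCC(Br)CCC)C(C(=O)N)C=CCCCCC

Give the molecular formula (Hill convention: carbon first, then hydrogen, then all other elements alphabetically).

Walk through each heavy atom and fill implicit hydrogens from standard valence (C 4, N 3, O 2, S 2, halogen 1):
  atom 1: O, bond orders sum to 2 (valence 2) → 0 H
  atom 2: C, bond orders sum to 4 (valence 4) → 0 H
  atom 3: O, bond orders sum to 2 (valence 2) → 0 H
  atom 4: C, bond orders sum to 1 (valence 4) → 3 H
  atom 5: C, bond orders sum to 3 (valence 4) → 1 H
  atom 6: C, bond orders sum to 2 (valence 4) → 2 H
  atom 7: C, bond orders sum to 2 (valence 4) → 2 H
  atom 8: C, bond orders sum to 3 (valence 4) → 1 H
  atom 9: Br (halogen, monovalent) → 0 H
  atom 10: C, bond orders sum to 2 (valence 4) → 2 H
  atom 11: C, bond orders sum to 2 (valence 4) → 2 H
  atom 12: C, bond orders sum to 1 (valence 4) → 3 H
  atom 13: C, bond orders sum to 3 (valence 4) → 1 H
  atom 14: C, bond orders sum to 4 (valence 4) → 0 H
  atom 15: O, bond orders sum to 2 (valence 2) → 0 H
  atom 16: N, bond orders sum to 1 (valence 3) → 2 H
  atom 17: C, bond orders sum to 3 (valence 4) → 1 H
  atom 18: C, bond orders sum to 3 (valence 4) → 1 H
  atom 19: C, bond orders sum to 2 (valence 4) → 2 H
  atom 20: C, bond orders sum to 2 (valence 4) → 2 H
  atom 21: C, bond orders sum to 2 (valence 4) → 2 H
  atom 22: C, bond orders sum to 2 (valence 4) → 2 H
  atom 23: C, bond orders sum to 1 (valence 4) → 3 H
Totals → C:18, H:32, Br:1, N:1, O:3.

C18H32BrNO3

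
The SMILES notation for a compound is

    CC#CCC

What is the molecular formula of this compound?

C5H8

Walk through each heavy atom and fill implicit hydrogens from standard valence (C 4, N 3, O 2, S 2, halogen 1):
  atom 1: C, bond orders sum to 1 (valence 4) → 3 H
  atom 2: C, bond orders sum to 4 (valence 4) → 0 H
  atom 3: C, bond orders sum to 4 (valence 4) → 0 H
  atom 4: C, bond orders sum to 2 (valence 4) → 2 H
  atom 5: C, bond orders sum to 1 (valence 4) → 3 H
Totals → C:5, H:8.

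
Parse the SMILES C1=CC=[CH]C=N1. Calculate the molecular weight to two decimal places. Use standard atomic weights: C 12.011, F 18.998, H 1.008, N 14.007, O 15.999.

79.10 g/mol

First, the molecular formula is C5H5N (counting implicit H from valence).
  C: 5 × 12.011 = 60.055
  H: 5 × 1.008 = 5.040
  N: 1 × 14.007 = 14.007
Sum: 5×12.011 + 5×1.008 + 1×14.007 = 79.102 → 79.10 g/mol.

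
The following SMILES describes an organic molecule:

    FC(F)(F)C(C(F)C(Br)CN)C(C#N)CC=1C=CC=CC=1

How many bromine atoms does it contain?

Scan the SMILES for Br atoms (remember two-letter symbols like Cl and Br are single atoms).
Bromine count: 1.

1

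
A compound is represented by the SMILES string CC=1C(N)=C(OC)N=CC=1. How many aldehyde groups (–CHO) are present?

0

Scan the SMILES for the aldehyde motif — none present.
Groups that are present: 1 ether, 1 primary amine.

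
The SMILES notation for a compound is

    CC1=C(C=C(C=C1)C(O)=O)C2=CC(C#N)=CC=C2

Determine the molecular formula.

Walk through each heavy atom and fill implicit hydrogens from standard valence (C 4, N 3, O 2, S 2, halogen 1):
  atom 1: C, bond orders sum to 1 (valence 4) → 3 H
  atom 2: C, bond orders sum to 4 (valence 4) → 0 H
  atom 3: C, bond orders sum to 4 (valence 4) → 0 H
  atom 4: C, bond orders sum to 3 (valence 4) → 1 H
  atom 5: C, bond orders sum to 4 (valence 4) → 0 H
  atom 6: C, bond orders sum to 3 (valence 4) → 1 H
  atom 7: C, bond orders sum to 3 (valence 4) → 1 H
  atom 8: C, bond orders sum to 4 (valence 4) → 0 H
  atom 9: O, bond orders sum to 1 (valence 2) → 1 H
  atom 10: O, bond orders sum to 2 (valence 2) → 0 H
  atom 11: C, bond orders sum to 4 (valence 4) → 0 H
  atom 12: C, bond orders sum to 3 (valence 4) → 1 H
  atom 13: C, bond orders sum to 4 (valence 4) → 0 H
  atom 14: C, bond orders sum to 4 (valence 4) → 0 H
  atom 15: N, bond orders sum to 3 (valence 3) → 0 H
  atom 16: C, bond orders sum to 3 (valence 4) → 1 H
  atom 17: C, bond orders sum to 3 (valence 4) → 1 H
  atom 18: C, bond orders sum to 3 (valence 4) → 1 H
Totals → C:15, H:11, N:1, O:2.

C15H11NO2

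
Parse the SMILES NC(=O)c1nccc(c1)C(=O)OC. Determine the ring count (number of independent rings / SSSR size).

1

In SMILES, each pair of matching ring-closure digits denotes one ring-closing bond; the number of such bonds equals the number of independent rings.
Ring-closure bonds here: 1.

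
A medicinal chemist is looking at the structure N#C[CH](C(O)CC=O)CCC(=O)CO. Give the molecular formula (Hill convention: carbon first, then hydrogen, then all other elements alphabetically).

C9H13NO4

Walk through each heavy atom and fill implicit hydrogens from standard valence (C 4, N 3, O 2, S 2, halogen 1):
  atom 1: N, bond orders sum to 3 (valence 3) → 0 H
  atom 2: C, bond orders sum to 4 (valence 4) → 0 H
  atom 3: C with explicit H count 1
  atom 4: C, bond orders sum to 3 (valence 4) → 1 H
  atom 5: O, bond orders sum to 1 (valence 2) → 1 H
  atom 6: C, bond orders sum to 2 (valence 4) → 2 H
  atom 7: C, bond orders sum to 3 (valence 4) → 1 H
  atom 8: O, bond orders sum to 2 (valence 2) → 0 H
  atom 9: C, bond orders sum to 2 (valence 4) → 2 H
  atom 10: C, bond orders sum to 2 (valence 4) → 2 H
  atom 11: C, bond orders sum to 4 (valence 4) → 0 H
  atom 12: O, bond orders sum to 2 (valence 2) → 0 H
  atom 13: C, bond orders sum to 2 (valence 4) → 2 H
  atom 14: O, bond orders sum to 1 (valence 2) → 1 H
Totals → C:9, H:13, N:1, O:4.
In Hill order: C9H13NO4.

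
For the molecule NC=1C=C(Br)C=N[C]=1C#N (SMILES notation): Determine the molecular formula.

Walk through each heavy atom and fill implicit hydrogens from standard valence (C 4, N 3, O 2, S 2, halogen 1):
  atom 1: N, bond orders sum to 1 (valence 3) → 2 H
  atom 2: C, bond orders sum to 4 (valence 4) → 0 H
  atom 3: C, bond orders sum to 3 (valence 4) → 1 H
  atom 4: C, bond orders sum to 4 (valence 4) → 0 H
  atom 5: Br (halogen, monovalent) → 0 H
  atom 6: C, bond orders sum to 3 (valence 4) → 1 H
  atom 7: N, bond orders sum to 3 (valence 3) → 0 H
  atom 8: C with explicit H count 0
  atom 9: C, bond orders sum to 4 (valence 4) → 0 H
  atom 10: N, bond orders sum to 3 (valence 3) → 0 H
Totals → C:6, H:4, Br:1, N:3.

C6H4BrN3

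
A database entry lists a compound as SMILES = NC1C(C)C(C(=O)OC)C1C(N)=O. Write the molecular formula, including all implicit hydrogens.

C8H14N2O3

Walk through each heavy atom and fill implicit hydrogens from standard valence (C 4, N 3, O 2, S 2, halogen 1):
  atom 1: N, bond orders sum to 1 (valence 3) → 2 H
  atom 2: C, bond orders sum to 3 (valence 4) → 1 H
  atom 3: C, bond orders sum to 3 (valence 4) → 1 H
  atom 4: C, bond orders sum to 1 (valence 4) → 3 H
  atom 5: C, bond orders sum to 3 (valence 4) → 1 H
  atom 6: C, bond orders sum to 4 (valence 4) → 0 H
  atom 7: O, bond orders sum to 2 (valence 2) → 0 H
  atom 8: O, bond orders sum to 2 (valence 2) → 0 H
  atom 9: C, bond orders sum to 1 (valence 4) → 3 H
  atom 10: C, bond orders sum to 3 (valence 4) → 1 H
  atom 11: C, bond orders sum to 4 (valence 4) → 0 H
  atom 12: N, bond orders sum to 1 (valence 3) → 2 H
  atom 13: O, bond orders sum to 2 (valence 2) → 0 H
Totals → C:8, H:14, N:2, O:3.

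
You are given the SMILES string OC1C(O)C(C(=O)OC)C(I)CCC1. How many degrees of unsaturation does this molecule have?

2

Degree of unsaturation = (number of rings) + (number of π bonds).
Ring closures in the SMILES: 1.
π bonds: 1 double bond (each 1 DoU) → 1 DoU from unsaturation.
Total DoU = 1 + 1 = 2.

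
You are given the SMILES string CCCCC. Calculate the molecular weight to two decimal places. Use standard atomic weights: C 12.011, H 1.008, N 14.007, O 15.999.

First, the molecular formula is C5H12 (counting implicit H from valence).
  C: 5 × 12.011 = 60.055
  H: 12 × 1.008 = 12.096
Sum: 5×12.011 + 12×1.008 = 72.151 → 72.15 g/mol.

72.15 g/mol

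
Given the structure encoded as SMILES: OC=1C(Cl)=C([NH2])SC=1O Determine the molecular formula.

Walk through each heavy atom and fill implicit hydrogens from standard valence (C 4, N 3, O 2, S 2, halogen 1):
  atom 1: O, bond orders sum to 1 (valence 2) → 1 H
  atom 2: C, bond orders sum to 4 (valence 4) → 0 H
  atom 3: C, bond orders sum to 4 (valence 4) → 0 H
  atom 4: Cl (halogen, monovalent) → 0 H
  atom 5: C, bond orders sum to 4 (valence 4) → 0 H
  atom 6: N with explicit H count 2
  atom 7: S, bond orders sum to 2 (valence 2) → 0 H
  atom 8: C, bond orders sum to 4 (valence 4) → 0 H
  atom 9: O, bond orders sum to 1 (valence 2) → 1 H
Totals → C:4, H:4, Cl:1, N:1, O:2, S:1.

C4H4ClNO2S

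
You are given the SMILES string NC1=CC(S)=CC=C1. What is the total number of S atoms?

Scan the SMILES for S atoms (remember two-letter symbols like Cl and Br are single atoms).
Sulfur count: 1.

1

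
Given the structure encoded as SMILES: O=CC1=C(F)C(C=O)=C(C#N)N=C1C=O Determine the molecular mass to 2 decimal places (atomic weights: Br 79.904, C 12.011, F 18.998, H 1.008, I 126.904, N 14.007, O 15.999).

First, the molecular formula is C9H3FN2O3 (counting implicit H from valence).
  C: 9 × 12.011 = 108.099
  F: 1 × 18.998 = 18.998
  H: 3 × 1.008 = 3.024
  N: 2 × 14.007 = 28.014
  O: 3 × 15.999 = 47.997
Sum: 9×12.011 + 1×18.998 + 3×1.008 + 2×14.007 + 3×15.999 = 206.132 → 206.13 g/mol.

206.13 g/mol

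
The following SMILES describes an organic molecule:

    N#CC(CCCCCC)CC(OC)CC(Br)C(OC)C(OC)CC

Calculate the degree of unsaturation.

2

Degree of unsaturation = (number of rings) + (number of π bonds).
Ring closures in the SMILES: 0.
π bonds: 1 triple bond (each 2 DoU) → 2 DoU from unsaturation.
Total DoU = 0 + 2 = 2.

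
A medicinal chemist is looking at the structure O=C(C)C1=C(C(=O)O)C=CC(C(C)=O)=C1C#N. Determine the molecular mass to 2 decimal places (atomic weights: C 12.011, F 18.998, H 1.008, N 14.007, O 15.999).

First, the molecular formula is C12H9NO4 (counting implicit H from valence).
  C: 12 × 12.011 = 144.132
  H: 9 × 1.008 = 9.072
  N: 1 × 14.007 = 14.007
  O: 4 × 15.999 = 63.996
Sum: 12×12.011 + 9×1.008 + 1×14.007 + 4×15.999 = 231.207 → 231.21 g/mol.

231.21 g/mol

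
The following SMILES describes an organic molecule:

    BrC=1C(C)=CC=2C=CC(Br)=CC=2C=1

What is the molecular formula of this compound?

C11H8Br2

Walk through each heavy atom and fill implicit hydrogens from standard valence (C 4, N 3, O 2, S 2, halogen 1):
  atom 1: Br (halogen, monovalent) → 0 H
  atom 2: C, bond orders sum to 4 (valence 4) → 0 H
  atom 3: C, bond orders sum to 4 (valence 4) → 0 H
  atom 4: C, bond orders sum to 1 (valence 4) → 3 H
  atom 5: C, bond orders sum to 3 (valence 4) → 1 H
  atom 6: C, bond orders sum to 4 (valence 4) → 0 H
  atom 7: C, bond orders sum to 3 (valence 4) → 1 H
  atom 8: C, bond orders sum to 3 (valence 4) → 1 H
  atom 9: C, bond orders sum to 4 (valence 4) → 0 H
  atom 10: Br (halogen, monovalent) → 0 H
  atom 11: C, bond orders sum to 3 (valence 4) → 1 H
  atom 12: C, bond orders sum to 4 (valence 4) → 0 H
  atom 13: C, bond orders sum to 3 (valence 4) → 1 H
Totals → C:11, H:8, Br:2.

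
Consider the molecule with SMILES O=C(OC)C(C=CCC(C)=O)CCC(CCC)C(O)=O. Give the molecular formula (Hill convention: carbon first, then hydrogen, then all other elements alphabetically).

Walk through each heavy atom and fill implicit hydrogens from standard valence (C 4, N 3, O 2, S 2, halogen 1):
  atom 1: O, bond orders sum to 2 (valence 2) → 0 H
  atom 2: C, bond orders sum to 4 (valence 4) → 0 H
  atom 3: O, bond orders sum to 2 (valence 2) → 0 H
  atom 4: C, bond orders sum to 1 (valence 4) → 3 H
  atom 5: C, bond orders sum to 3 (valence 4) → 1 H
  atom 6: C, bond orders sum to 3 (valence 4) → 1 H
  atom 7: C, bond orders sum to 3 (valence 4) → 1 H
  atom 8: C, bond orders sum to 2 (valence 4) → 2 H
  atom 9: C, bond orders sum to 4 (valence 4) → 0 H
  atom 10: C, bond orders sum to 1 (valence 4) → 3 H
  atom 11: O, bond orders sum to 2 (valence 2) → 0 H
  atom 12: C, bond orders sum to 2 (valence 4) → 2 H
  atom 13: C, bond orders sum to 2 (valence 4) → 2 H
  atom 14: C, bond orders sum to 3 (valence 4) → 1 H
  atom 15: C, bond orders sum to 2 (valence 4) → 2 H
  atom 16: C, bond orders sum to 2 (valence 4) → 2 H
  atom 17: C, bond orders sum to 1 (valence 4) → 3 H
  atom 18: C, bond orders sum to 4 (valence 4) → 0 H
  atom 19: O, bond orders sum to 1 (valence 2) → 1 H
  atom 20: O, bond orders sum to 2 (valence 2) → 0 H
Totals → C:15, H:24, O:5.

C15H24O5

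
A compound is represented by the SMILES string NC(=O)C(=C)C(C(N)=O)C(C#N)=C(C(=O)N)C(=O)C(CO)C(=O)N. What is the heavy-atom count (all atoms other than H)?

Every atom symbol written in the SMILES (organic subset) is one heavy atom; implicit H are not written.
Heavy atoms by element → C:13, N:5, O:6.
Total: 24.

24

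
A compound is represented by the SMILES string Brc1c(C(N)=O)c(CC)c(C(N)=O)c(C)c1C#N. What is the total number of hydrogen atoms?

12

Walk through each heavy atom and fill implicit hydrogens from standard valence (C 4, N 3, O 2, S 2, halogen 1); for lowercase aromatic atoms, an aromatic c carries 1 H when it has two neighbours and 0 H with three, and aromatic n carries 0 H:
  atom 1: Br (halogen, monovalent) → 0 H
  atom 2: aromatic c, 3 neighbours → 0 H
  atom 3: aromatic c, 3 neighbours → 0 H
  atom 4: C, bond orders sum to 4 (valence 4) → 0 H
  atom 5: N, bond orders sum to 1 (valence 3) → 2 H
  atom 6: O, bond orders sum to 2 (valence 2) → 0 H
  atom 7: aromatic c, 3 neighbours → 0 H
  atom 8: C, bond orders sum to 2 (valence 4) → 2 H
  atom 9: C, bond orders sum to 1 (valence 4) → 3 H
  atom 10: aromatic c, 3 neighbours → 0 H
  atom 11: C, bond orders sum to 4 (valence 4) → 0 H
  atom 12: N, bond orders sum to 1 (valence 3) → 2 H
  atom 13: O, bond orders sum to 2 (valence 2) → 0 H
  atom 14: aromatic c, 3 neighbours → 0 H
  atom 15: C, bond orders sum to 1 (valence 4) → 3 H
  atom 16: aromatic c, 3 neighbours → 0 H
  atom 17: C, bond orders sum to 4 (valence 4) → 0 H
  atom 18: N, bond orders sum to 3 (valence 3) → 0 H
Total hydrogens: 12.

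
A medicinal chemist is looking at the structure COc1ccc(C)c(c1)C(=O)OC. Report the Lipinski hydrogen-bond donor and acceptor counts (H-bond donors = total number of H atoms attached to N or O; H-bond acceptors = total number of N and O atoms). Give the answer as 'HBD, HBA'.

Donors: find every N or O and count the H atoms it carries.
  atom 2 (O): bond orders sum to 2 → 0 H
  atom 11 (O): bond orders sum to 2 → 0 H
  atom 12 (O): bond orders sum to 2 → 0 H
Lipinski HBD = 0.
Acceptors: N atoms = 0, O atoms = 3 → HBA = 3.

0, 3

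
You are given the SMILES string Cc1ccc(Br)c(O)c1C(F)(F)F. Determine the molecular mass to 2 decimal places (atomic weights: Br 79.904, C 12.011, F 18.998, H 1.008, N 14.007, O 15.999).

First, the molecular formula is C8H6BrF3O (counting implicit H from valence).
  Br: 1 × 79.904 = 79.904
  C: 8 × 12.011 = 96.088
  F: 3 × 18.998 = 56.994
  H: 6 × 1.008 = 6.048
  O: 1 × 15.999 = 15.999
Sum: 1×79.904 + 8×12.011 + 3×18.998 + 6×1.008 + 1×15.999 = 255.033 → 255.03 g/mol.

255.03 g/mol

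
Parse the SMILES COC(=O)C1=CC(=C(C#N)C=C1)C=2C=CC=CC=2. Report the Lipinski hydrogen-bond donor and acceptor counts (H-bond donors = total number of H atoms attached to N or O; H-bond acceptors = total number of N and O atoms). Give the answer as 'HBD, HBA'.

Donors: find every N or O and count the H atoms it carries.
  atom 2 (O): bond orders sum to 2 → 0 H
  atom 4 (O): bond orders sum to 2 → 0 H
  atom 10 (N): bond orders sum to 3 → 0 H
Lipinski HBD = 0.
Acceptors: N atoms = 1, O atoms = 2 → HBA = 3.

0, 3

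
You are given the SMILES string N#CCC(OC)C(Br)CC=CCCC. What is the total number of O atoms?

1

Scan the SMILES for O atoms (remember two-letter symbols like Cl and Br are single atoms).
Oxygen count: 1.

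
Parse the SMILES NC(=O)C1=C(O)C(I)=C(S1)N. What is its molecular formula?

Walk through each heavy atom and fill implicit hydrogens from standard valence (C 4, N 3, O 2, S 2, halogen 1):
  atom 1: N, bond orders sum to 1 (valence 3) → 2 H
  atom 2: C, bond orders sum to 4 (valence 4) → 0 H
  atom 3: O, bond orders sum to 2 (valence 2) → 0 H
  atom 4: C, bond orders sum to 4 (valence 4) → 0 H
  atom 5: C, bond orders sum to 4 (valence 4) → 0 H
  atom 6: O, bond orders sum to 1 (valence 2) → 1 H
  atom 7: C, bond orders sum to 4 (valence 4) → 0 H
  atom 8: I (halogen, monovalent) → 0 H
  atom 9: C, bond orders sum to 4 (valence 4) → 0 H
  atom 10: S, bond orders sum to 2 (valence 2) → 0 H
  atom 11: N, bond orders sum to 1 (valence 3) → 2 H
Totals → C:5, H:5, I:1, N:2, O:2, S:1.

C5H5IN2O2S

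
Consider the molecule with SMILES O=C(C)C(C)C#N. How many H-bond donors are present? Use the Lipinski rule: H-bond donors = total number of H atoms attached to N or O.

0

Donors: find every N or O and count the H atoms it carries.
  atom 1 (O): bond orders sum to 2 → 0 H
  atom 7 (N): bond orders sum to 3 → 0 H
Lipinski HBD = 0.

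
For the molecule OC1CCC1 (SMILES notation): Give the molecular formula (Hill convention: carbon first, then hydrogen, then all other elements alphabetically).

Walk through each heavy atom and fill implicit hydrogens from standard valence (C 4, N 3, O 2, S 2, halogen 1):
  atom 1: O, bond orders sum to 1 (valence 2) → 1 H
  atom 2: C, bond orders sum to 3 (valence 4) → 1 H
  atom 3: C, bond orders sum to 2 (valence 4) → 2 H
  atom 4: C, bond orders sum to 2 (valence 4) → 2 H
  atom 5: C, bond orders sum to 2 (valence 4) → 2 H
Totals → C:4, H:8, O:1.

C4H8O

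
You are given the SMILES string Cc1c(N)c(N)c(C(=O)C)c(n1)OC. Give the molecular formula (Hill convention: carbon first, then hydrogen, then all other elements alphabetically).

C9H13N3O2

Walk through each heavy atom and fill implicit hydrogens from standard valence (C 4, N 3, O 2, S 2, halogen 1); for lowercase aromatic atoms, an aromatic c carries 1 H when it has two neighbours and 0 H with three, and aromatic n carries 0 H:
  atom 1: C, bond orders sum to 1 (valence 4) → 3 H
  atom 2: aromatic c, 3 neighbours → 0 H
  atom 3: aromatic c, 3 neighbours → 0 H
  atom 4: N, bond orders sum to 1 (valence 3) → 2 H
  atom 5: aromatic c, 3 neighbours → 0 H
  atom 6: N, bond orders sum to 1 (valence 3) → 2 H
  atom 7: aromatic c, 3 neighbours → 0 H
  atom 8: C, bond orders sum to 4 (valence 4) → 0 H
  atom 9: O, bond orders sum to 2 (valence 2) → 0 H
  atom 10: C, bond orders sum to 1 (valence 4) → 3 H
  atom 11: aromatic c, 3 neighbours → 0 H
  atom 12: aromatic n, 2 neighbours → 0 H
  atom 13: O, bond orders sum to 2 (valence 2) → 0 H
  atom 14: C, bond orders sum to 1 (valence 4) → 3 H
Totals → C:9, H:13, N:3, O:2.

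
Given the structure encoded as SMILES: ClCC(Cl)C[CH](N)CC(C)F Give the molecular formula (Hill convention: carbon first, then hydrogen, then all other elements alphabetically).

C7H14Cl2FN

Walk through each heavy atom and fill implicit hydrogens from standard valence (C 4, N 3, O 2, S 2, halogen 1):
  atom 1: Cl (halogen, monovalent) → 0 H
  atom 2: C, bond orders sum to 2 (valence 4) → 2 H
  atom 3: C, bond orders sum to 3 (valence 4) → 1 H
  atom 4: Cl (halogen, monovalent) → 0 H
  atom 5: C, bond orders sum to 2 (valence 4) → 2 H
  atom 6: C with explicit H count 1
  atom 7: N, bond orders sum to 1 (valence 3) → 2 H
  atom 8: C, bond orders sum to 2 (valence 4) → 2 H
  atom 9: C, bond orders sum to 3 (valence 4) → 1 H
  atom 10: C, bond orders sum to 1 (valence 4) → 3 H
  atom 11: F (halogen, monovalent) → 0 H
Totals → C:7, H:14, Cl:2, F:1, N:1.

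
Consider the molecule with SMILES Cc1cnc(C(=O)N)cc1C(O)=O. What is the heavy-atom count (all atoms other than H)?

Every atom symbol written in the SMILES (organic subset) is one heavy atom; implicit H are not written.
Heavy atoms by element → C:8, N:2, O:3.
Total: 13.

13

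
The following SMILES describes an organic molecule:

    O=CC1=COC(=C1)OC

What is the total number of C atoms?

6

Count every carbon token in the SMILES (each C, including those in ring-closure positions and inside branches).
Carbon count: 6.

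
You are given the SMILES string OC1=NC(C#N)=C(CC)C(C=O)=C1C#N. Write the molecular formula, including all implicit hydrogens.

Walk through each heavy atom and fill implicit hydrogens from standard valence (C 4, N 3, O 2, S 2, halogen 1):
  atom 1: O, bond orders sum to 1 (valence 2) → 1 H
  atom 2: C, bond orders sum to 4 (valence 4) → 0 H
  atom 3: N, bond orders sum to 3 (valence 3) → 0 H
  atom 4: C, bond orders sum to 4 (valence 4) → 0 H
  atom 5: C, bond orders sum to 4 (valence 4) → 0 H
  atom 6: N, bond orders sum to 3 (valence 3) → 0 H
  atom 7: C, bond orders sum to 4 (valence 4) → 0 H
  atom 8: C, bond orders sum to 2 (valence 4) → 2 H
  atom 9: C, bond orders sum to 1 (valence 4) → 3 H
  atom 10: C, bond orders sum to 4 (valence 4) → 0 H
  atom 11: C, bond orders sum to 3 (valence 4) → 1 H
  atom 12: O, bond orders sum to 2 (valence 2) → 0 H
  atom 13: C, bond orders sum to 4 (valence 4) → 0 H
  atom 14: C, bond orders sum to 4 (valence 4) → 0 H
  atom 15: N, bond orders sum to 3 (valence 3) → 0 H
Totals → C:10, H:7, N:3, O:2.
In Hill order: C10H7N3O2.

C10H7N3O2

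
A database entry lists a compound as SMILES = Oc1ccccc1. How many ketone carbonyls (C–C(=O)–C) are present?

Scan the SMILES for the ketone motif — none present.
Groups that are present: 1 hydroxyl.

0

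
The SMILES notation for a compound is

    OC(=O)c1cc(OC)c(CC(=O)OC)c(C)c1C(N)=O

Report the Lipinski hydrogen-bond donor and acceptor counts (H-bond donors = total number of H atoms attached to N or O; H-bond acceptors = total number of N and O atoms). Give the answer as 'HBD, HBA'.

3, 7

Donors: find every N or O and count the H atoms it carries.
  atom 1 (O): bond orders sum to 1 → 1 H
  atom 3 (O): bond orders sum to 2 → 0 H
  atom 7 (O): bond orders sum to 2 → 0 H
  atom 12 (O): bond orders sum to 2 → 0 H
  atom 13 (O): bond orders sum to 2 → 0 H
  atom 19 (N): bond orders sum to 1 → 2 H
  atom 20 (O): bond orders sum to 2 → 0 H
Lipinski HBD = 3.
Acceptors: N atoms = 1, O atoms = 6 → HBA = 7.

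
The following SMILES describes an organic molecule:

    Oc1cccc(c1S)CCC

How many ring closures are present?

1

In SMILES, each pair of matching ring-closure digits denotes one ring-closing bond; the number of such bonds equals the number of independent rings.
Ring-closure bonds here: 1.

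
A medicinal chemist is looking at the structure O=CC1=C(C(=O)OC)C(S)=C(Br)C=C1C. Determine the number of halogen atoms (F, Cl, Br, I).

1

Halogen atoms appear at heavy-atom position 12 (1×Br).
Other groups present: 1 aldehyde, 1 ester, 1 thiol.
Halogen count: 1.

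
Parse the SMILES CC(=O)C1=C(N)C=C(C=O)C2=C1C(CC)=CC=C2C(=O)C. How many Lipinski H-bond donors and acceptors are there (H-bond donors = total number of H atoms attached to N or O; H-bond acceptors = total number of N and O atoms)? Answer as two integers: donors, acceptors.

2, 4

Donors: find every N or O and count the H atoms it carries.
  atom 3 (O): bond orders sum to 2 → 0 H
  atom 6 (N): bond orders sum to 1 → 2 H
  atom 10 (O): bond orders sum to 2 → 0 H
  atom 20 (O): bond orders sum to 2 → 0 H
Lipinski HBD = 2.
Acceptors: N atoms = 1, O atoms = 3 → HBA = 4.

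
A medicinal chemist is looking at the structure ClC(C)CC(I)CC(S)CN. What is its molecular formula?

Walk through each heavy atom and fill implicit hydrogens from standard valence (C 4, N 3, O 2, S 2, halogen 1):
  atom 1: Cl (halogen, monovalent) → 0 H
  atom 2: C, bond orders sum to 3 (valence 4) → 1 H
  atom 3: C, bond orders sum to 1 (valence 4) → 3 H
  atom 4: C, bond orders sum to 2 (valence 4) → 2 H
  atom 5: C, bond orders sum to 3 (valence 4) → 1 H
  atom 6: I (halogen, monovalent) → 0 H
  atom 7: C, bond orders sum to 2 (valence 4) → 2 H
  atom 8: C, bond orders sum to 3 (valence 4) → 1 H
  atom 9: S, bond orders sum to 1 (valence 2) → 1 H
  atom 10: C, bond orders sum to 2 (valence 4) → 2 H
  atom 11: N, bond orders sum to 1 (valence 3) → 2 H
Totals → C:7, H:15, Cl:1, I:1, N:1, S:1.
In Hill order: C7H15ClINS.

C7H15ClINS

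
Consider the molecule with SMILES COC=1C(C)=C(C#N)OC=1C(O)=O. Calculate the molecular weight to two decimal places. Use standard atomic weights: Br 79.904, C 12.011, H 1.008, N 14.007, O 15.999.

181.15 g/mol

First, the molecular formula is C8H7NO4 (counting implicit H from valence).
  C: 8 × 12.011 = 96.088
  H: 7 × 1.008 = 7.056
  N: 1 × 14.007 = 14.007
  O: 4 × 15.999 = 63.996
Sum: 8×12.011 + 7×1.008 + 1×14.007 + 4×15.999 = 181.147 → 181.15 g/mol.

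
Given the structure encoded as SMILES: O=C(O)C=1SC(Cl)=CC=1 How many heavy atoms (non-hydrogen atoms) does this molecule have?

Every atom symbol written in the SMILES (organic subset) is one heavy atom; implicit H are not written.
Heavy atoms by element → C:5, Cl:1, O:2, S:1.
Total: 9.

9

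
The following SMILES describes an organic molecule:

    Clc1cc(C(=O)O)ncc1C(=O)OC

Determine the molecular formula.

Walk through each heavy atom and fill implicit hydrogens from standard valence (C 4, N 3, O 2, S 2, halogen 1); for lowercase aromatic atoms, an aromatic c carries 1 H when it has two neighbours and 0 H with three, and aromatic n carries 0 H:
  atom 1: Cl (halogen, monovalent) → 0 H
  atom 2: aromatic c, 3 neighbours → 0 H
  atom 3: aromatic c, 2 neighbours → 1 H
  atom 4: aromatic c, 3 neighbours → 0 H
  atom 5: C, bond orders sum to 4 (valence 4) → 0 H
  atom 6: O, bond orders sum to 2 (valence 2) → 0 H
  atom 7: O, bond orders sum to 1 (valence 2) → 1 H
  atom 8: aromatic n, 2 neighbours → 0 H
  atom 9: aromatic c, 2 neighbours → 1 H
  atom 10: aromatic c, 3 neighbours → 0 H
  atom 11: C, bond orders sum to 4 (valence 4) → 0 H
  atom 12: O, bond orders sum to 2 (valence 2) → 0 H
  atom 13: O, bond orders sum to 2 (valence 2) → 0 H
  atom 14: C, bond orders sum to 1 (valence 4) → 3 H
Totals → C:8, H:6, Cl:1, N:1, O:4.
In Hill order: C8H6ClNO4.

C8H6ClNO4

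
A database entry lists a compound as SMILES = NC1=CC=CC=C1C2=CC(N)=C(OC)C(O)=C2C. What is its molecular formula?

Walk through each heavy atom and fill implicit hydrogens from standard valence (C 4, N 3, O 2, S 2, halogen 1):
  atom 1: N, bond orders sum to 1 (valence 3) → 2 H
  atom 2: C, bond orders sum to 4 (valence 4) → 0 H
  atom 3: C, bond orders sum to 3 (valence 4) → 1 H
  atom 4: C, bond orders sum to 3 (valence 4) → 1 H
  atom 5: C, bond orders sum to 3 (valence 4) → 1 H
  atom 6: C, bond orders sum to 3 (valence 4) → 1 H
  atom 7: C, bond orders sum to 4 (valence 4) → 0 H
  atom 8: C, bond orders sum to 4 (valence 4) → 0 H
  atom 9: C, bond orders sum to 3 (valence 4) → 1 H
  atom 10: C, bond orders sum to 4 (valence 4) → 0 H
  atom 11: N, bond orders sum to 1 (valence 3) → 2 H
  atom 12: C, bond orders sum to 4 (valence 4) → 0 H
  atom 13: O, bond orders sum to 2 (valence 2) → 0 H
  atom 14: C, bond orders sum to 1 (valence 4) → 3 H
  atom 15: C, bond orders sum to 4 (valence 4) → 0 H
  atom 16: O, bond orders sum to 1 (valence 2) → 1 H
  atom 17: C, bond orders sum to 4 (valence 4) → 0 H
  atom 18: C, bond orders sum to 1 (valence 4) → 3 H
Totals → C:14, H:16, N:2, O:2.

C14H16N2O2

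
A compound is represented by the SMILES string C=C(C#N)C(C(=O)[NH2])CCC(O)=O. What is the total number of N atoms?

Scan the SMILES for N atoms (remember two-letter symbols like Cl and Br are single atoms).
Nitrogen count: 2.

2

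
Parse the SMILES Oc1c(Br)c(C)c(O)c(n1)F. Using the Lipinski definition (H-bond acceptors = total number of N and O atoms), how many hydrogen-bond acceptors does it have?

N atoms: 1; O atoms: 2.
Lipinski HBA = 1 + 2 = 3.

3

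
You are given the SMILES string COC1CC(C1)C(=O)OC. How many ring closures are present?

1

In SMILES, each pair of matching ring-closure digits denotes one ring-closing bond; the number of such bonds equals the number of independent rings.
Ring-closure bonds here: 1.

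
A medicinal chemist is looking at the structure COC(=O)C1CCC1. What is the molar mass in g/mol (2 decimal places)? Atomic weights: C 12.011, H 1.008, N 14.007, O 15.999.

First, the molecular formula is C6H10O2 (counting implicit H from valence).
  C: 6 × 12.011 = 72.066
  H: 10 × 1.008 = 10.080
  O: 2 × 15.999 = 31.998
Sum: 6×12.011 + 10×1.008 + 2×15.999 = 114.144 → 114.14 g/mol.

114.14 g/mol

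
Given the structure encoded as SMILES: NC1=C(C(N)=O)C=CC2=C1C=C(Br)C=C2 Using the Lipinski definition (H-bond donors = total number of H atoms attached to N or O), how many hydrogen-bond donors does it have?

4

Donors: find every N or O and count the H atoms it carries.
  atom 1 (N): bond orders sum to 1 → 2 H
  atom 5 (N): bond orders sum to 1 → 2 H
  atom 6 (O): bond orders sum to 2 → 0 H
Lipinski HBD = 4.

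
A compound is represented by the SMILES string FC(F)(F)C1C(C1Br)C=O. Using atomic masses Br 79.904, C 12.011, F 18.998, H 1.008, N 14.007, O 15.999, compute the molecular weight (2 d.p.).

First, the molecular formula is C5H4BrF3O (counting implicit H from valence).
  Br: 1 × 79.904 = 79.904
  C: 5 × 12.011 = 60.055
  F: 3 × 18.998 = 56.994
  H: 4 × 1.008 = 4.032
  O: 1 × 15.999 = 15.999
Sum: 1×79.904 + 5×12.011 + 3×18.998 + 4×1.008 + 1×15.999 = 216.984 → 216.98 g/mol.

216.98 g/mol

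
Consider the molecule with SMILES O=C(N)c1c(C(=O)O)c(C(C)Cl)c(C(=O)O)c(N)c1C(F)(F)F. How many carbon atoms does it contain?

Count every carbon token in the SMILES (each C, including those in ring-closure positions and inside branches).
Carbon count: 12.

12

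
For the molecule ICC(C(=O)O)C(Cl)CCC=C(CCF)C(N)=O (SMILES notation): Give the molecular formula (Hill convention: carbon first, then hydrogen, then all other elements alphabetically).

Walk through each heavy atom and fill implicit hydrogens from standard valence (C 4, N 3, O 2, S 2, halogen 1):
  atom 1: I (halogen, monovalent) → 0 H
  atom 2: C, bond orders sum to 2 (valence 4) → 2 H
  atom 3: C, bond orders sum to 3 (valence 4) → 1 H
  atom 4: C, bond orders sum to 4 (valence 4) → 0 H
  atom 5: O, bond orders sum to 2 (valence 2) → 0 H
  atom 6: O, bond orders sum to 1 (valence 2) → 1 H
  atom 7: C, bond orders sum to 3 (valence 4) → 1 H
  atom 8: Cl (halogen, monovalent) → 0 H
  atom 9: C, bond orders sum to 2 (valence 4) → 2 H
  atom 10: C, bond orders sum to 2 (valence 4) → 2 H
  atom 11: C, bond orders sum to 3 (valence 4) → 1 H
  atom 12: C, bond orders sum to 4 (valence 4) → 0 H
  atom 13: C, bond orders sum to 2 (valence 4) → 2 H
  atom 14: C, bond orders sum to 2 (valence 4) → 2 H
  atom 15: F (halogen, monovalent) → 0 H
  atom 16: C, bond orders sum to 4 (valence 4) → 0 H
  atom 17: N, bond orders sum to 1 (valence 3) → 2 H
  atom 18: O, bond orders sum to 2 (valence 2) → 0 H
Totals → C:11, H:16, Cl:1, F:1, I:1, N:1, O:3.
In Hill order: C11H16ClFINO3.

C11H16ClFINO3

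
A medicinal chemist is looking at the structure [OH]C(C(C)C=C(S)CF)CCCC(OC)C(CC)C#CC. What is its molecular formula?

Walk through each heavy atom and fill implicit hydrogens from standard valence (C 4, N 3, O 2, S 2, halogen 1):
  atom 1: O with explicit H count 1
  atom 2: C, bond orders sum to 3 (valence 4) → 1 H
  atom 3: C, bond orders sum to 3 (valence 4) → 1 H
  atom 4: C, bond orders sum to 1 (valence 4) → 3 H
  atom 5: C, bond orders sum to 3 (valence 4) → 1 H
  atom 6: C, bond orders sum to 4 (valence 4) → 0 H
  atom 7: S, bond orders sum to 1 (valence 2) → 1 H
  atom 8: C, bond orders sum to 2 (valence 4) → 2 H
  atom 9: F (halogen, monovalent) → 0 H
  atom 10: C, bond orders sum to 2 (valence 4) → 2 H
  atom 11: C, bond orders sum to 2 (valence 4) → 2 H
  atom 12: C, bond orders sum to 2 (valence 4) → 2 H
  atom 13: C, bond orders sum to 3 (valence 4) → 1 H
  atom 14: O, bond orders sum to 2 (valence 2) → 0 H
  atom 15: C, bond orders sum to 1 (valence 4) → 3 H
  atom 16: C, bond orders sum to 3 (valence 4) → 1 H
  atom 17: C, bond orders sum to 2 (valence 4) → 2 H
  atom 18: C, bond orders sum to 1 (valence 4) → 3 H
  atom 19: C, bond orders sum to 4 (valence 4) → 0 H
  atom 20: C, bond orders sum to 4 (valence 4) → 0 H
  atom 21: C, bond orders sum to 1 (valence 4) → 3 H
Totals → C:17, H:29, F:1, O:2, S:1.
In Hill order: C17H29FO2S.

C17H29FO2S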